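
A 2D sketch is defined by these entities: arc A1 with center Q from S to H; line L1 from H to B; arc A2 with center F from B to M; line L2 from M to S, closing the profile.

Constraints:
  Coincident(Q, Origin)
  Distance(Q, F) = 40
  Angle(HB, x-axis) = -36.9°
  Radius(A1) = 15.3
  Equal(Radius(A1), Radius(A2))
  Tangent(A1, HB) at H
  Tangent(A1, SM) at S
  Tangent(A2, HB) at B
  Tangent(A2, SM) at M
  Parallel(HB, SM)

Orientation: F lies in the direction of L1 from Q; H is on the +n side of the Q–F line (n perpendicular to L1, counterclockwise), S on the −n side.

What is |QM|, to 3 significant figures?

42.8

The slot axis is L1's direction at -36.9°, so u = (cos -36.9°, sin -36.9°) = (0.800, -0.600) and n = (−sin -36.9°, cos -36.9°) = (0.600, 0.800). Q is at the origin and F lies 40.0 along u from Q, so F = 40.0·u = (32.0, -24.0). Tangency of A1 to both parallel lines with radius 15.3 puts H and S at Q ± 15.3·n: H = (9.19, 12.2), S = (-9.19, -12.2). Equal radii place B and M the same way about F: B = F + 15.3·n = (41.2, -11.8), M = F − 15.3·n = (22.8, -36.3). Then |QM| = |M − Q| = 42.8.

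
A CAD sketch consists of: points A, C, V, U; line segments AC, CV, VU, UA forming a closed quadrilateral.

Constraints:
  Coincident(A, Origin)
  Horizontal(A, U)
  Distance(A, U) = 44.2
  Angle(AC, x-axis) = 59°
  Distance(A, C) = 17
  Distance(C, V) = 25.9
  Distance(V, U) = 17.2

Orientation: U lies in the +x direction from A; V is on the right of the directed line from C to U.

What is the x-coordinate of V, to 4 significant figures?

27.35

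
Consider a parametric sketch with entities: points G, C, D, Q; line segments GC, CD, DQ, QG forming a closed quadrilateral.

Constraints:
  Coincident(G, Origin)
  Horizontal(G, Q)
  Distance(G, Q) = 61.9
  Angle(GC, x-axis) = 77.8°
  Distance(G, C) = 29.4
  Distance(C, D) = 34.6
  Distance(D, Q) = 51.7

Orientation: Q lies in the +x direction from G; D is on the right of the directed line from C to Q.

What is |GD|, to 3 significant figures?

11.9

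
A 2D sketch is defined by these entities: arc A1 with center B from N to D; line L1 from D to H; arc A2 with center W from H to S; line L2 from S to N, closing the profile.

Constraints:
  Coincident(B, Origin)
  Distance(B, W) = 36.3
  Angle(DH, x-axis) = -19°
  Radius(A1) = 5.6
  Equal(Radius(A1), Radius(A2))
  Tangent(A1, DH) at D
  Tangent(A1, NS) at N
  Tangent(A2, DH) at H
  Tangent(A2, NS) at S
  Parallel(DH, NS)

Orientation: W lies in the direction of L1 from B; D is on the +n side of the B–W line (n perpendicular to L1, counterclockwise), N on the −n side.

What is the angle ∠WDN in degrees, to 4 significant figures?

81.23°

The slot axis is L1's direction at -19.0°, so u = (cos -19.0°, sin -19.0°) = (0.9455, -0.3256) and n = (−sin -19.0°, cos -19.0°) = (0.3256, 0.9455). B is at the origin and W lies 36.3 along u from B, so W = 36.3·u = (34.32, -11.82). Tangency of A1 to both parallel lines with radius 5.6 puts D and N at B ± 5.6·n: D = (1.823, 5.295), N = (-1.823, -5.295). Then cos ∠WDN = DW·DN / (|DW||DN|), giving 81.23°.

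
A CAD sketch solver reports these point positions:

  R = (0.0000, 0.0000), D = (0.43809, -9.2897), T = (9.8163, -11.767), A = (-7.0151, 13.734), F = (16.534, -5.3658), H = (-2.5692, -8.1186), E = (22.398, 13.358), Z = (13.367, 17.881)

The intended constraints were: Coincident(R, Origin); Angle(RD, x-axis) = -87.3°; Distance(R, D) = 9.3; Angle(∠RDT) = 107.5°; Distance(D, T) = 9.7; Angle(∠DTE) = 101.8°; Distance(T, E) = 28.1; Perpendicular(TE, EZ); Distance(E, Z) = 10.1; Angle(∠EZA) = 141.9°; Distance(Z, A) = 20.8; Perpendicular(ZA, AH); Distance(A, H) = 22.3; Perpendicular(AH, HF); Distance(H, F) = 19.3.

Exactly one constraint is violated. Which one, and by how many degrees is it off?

Perpendicular(AH, HF) — off by 3.30°.

R = (0.00, 0.00) ✓; RD at -87.30° ✓; |RD| = 9.300 ✓; ∠RDT = 107.5° ✓; |DT| = 9.700 ✓; ∠DTE = 101.8° ✓; |TE| = 28.10 ✓; ∠(TE, EZ) = 90.00° ✓; |EZ| = 10.10 ✓; ∠EZA = 141.9° ✓; |ZA| = 20.80 ✓; ∠(ZA, AH) = 90.00° ✓; |AH| = 22.30 ✓; ∠(AH, HF) = 86.70° ✗; |HF| = 19.30 ✓.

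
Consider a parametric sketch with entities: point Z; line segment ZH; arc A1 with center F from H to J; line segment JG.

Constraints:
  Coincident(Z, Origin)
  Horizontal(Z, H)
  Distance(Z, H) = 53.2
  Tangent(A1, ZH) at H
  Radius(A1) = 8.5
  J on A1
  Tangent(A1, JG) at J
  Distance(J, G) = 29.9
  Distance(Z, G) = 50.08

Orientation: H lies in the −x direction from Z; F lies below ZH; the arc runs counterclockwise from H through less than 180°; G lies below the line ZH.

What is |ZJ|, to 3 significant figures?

60.6

Checks: |FJ| = 8.500 ✓; ∠(FJ, JG) = 90.00° ✓; |JG| = 29.90 ✓; |ZG| = 50.08 ✓.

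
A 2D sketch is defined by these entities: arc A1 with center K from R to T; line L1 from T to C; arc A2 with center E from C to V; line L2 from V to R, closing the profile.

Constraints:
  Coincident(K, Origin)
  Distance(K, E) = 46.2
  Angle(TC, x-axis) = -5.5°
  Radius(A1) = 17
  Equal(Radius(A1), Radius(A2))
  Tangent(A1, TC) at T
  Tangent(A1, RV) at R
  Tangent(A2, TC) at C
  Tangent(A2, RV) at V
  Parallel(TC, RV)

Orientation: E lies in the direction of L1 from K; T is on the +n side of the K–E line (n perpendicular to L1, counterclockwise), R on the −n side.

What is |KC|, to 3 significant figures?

49.2

The slot axis is L1's direction at -5.5°, so u = (cos -5.5°, sin -5.5°) = (0.995, -0.0958) and n = (−sin -5.5°, cos -5.5°) = (0.0958, 0.995). K is at the origin and E lies 46.2 along u from K, so E = 46.2·u = (46.0, -4.43). Tangency of A1 to both parallel lines with radius 17.0 puts T and R at K ± 17.0·n: T = (1.63, 16.9), R = (-1.63, -16.9). Equal radii place C and V the same way about E: C = E + 17.0·n = (47.6, 12.5), V = E − 17.0·n = (44.4, -21.3). Then |KC| = |C − K| = 49.2.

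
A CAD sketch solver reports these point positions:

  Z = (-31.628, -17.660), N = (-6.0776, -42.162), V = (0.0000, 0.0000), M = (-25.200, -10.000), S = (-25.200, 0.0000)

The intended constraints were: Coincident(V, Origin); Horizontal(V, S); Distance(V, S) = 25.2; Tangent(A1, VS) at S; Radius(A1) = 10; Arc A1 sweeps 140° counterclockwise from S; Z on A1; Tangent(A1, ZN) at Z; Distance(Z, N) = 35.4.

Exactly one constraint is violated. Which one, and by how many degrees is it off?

Tangent(A1, ZN) at Z — off by 3.80°.

V = (0.00, 0.00) ✓; V.y = 0.00, S.y = 0.00 ✓; |VS| = 25.20 ✓; ∠(MS, SV) = 90.00° ✓; |MS| = 10.00 ✓; bearing(M→Z) − bearing(M→S) = 140.0° ✓; |MZ| = 10.00 ✓; ∠(MZ, ZN) = 93.80° ✗; |ZN| = 35.40 ✓.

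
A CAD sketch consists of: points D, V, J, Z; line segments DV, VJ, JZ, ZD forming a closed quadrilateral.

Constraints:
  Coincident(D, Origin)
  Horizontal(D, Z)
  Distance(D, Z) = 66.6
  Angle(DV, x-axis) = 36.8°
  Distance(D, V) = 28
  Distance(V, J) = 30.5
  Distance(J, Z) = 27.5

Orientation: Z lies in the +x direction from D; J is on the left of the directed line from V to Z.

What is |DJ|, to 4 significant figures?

57.20

D is at the origin; D and Z share the same y with |DZ| = 66.6 and Z in +x, so Z = (66.6, 0). DV runs at 36.8° with |DV| = 28.0, so V = (22.42, 16.77). J is determined by |VJ| = 30.5 and |JZ| = 27.5 together: it lies at the intersection of circle(V, 30.5) and circle(Z, 27.5). With |VZ| = 47.26, the foot of the radical line on VZ is 25.47 from V and the perpendicular offset is √(30.5² − 25.47²) = 16.78. Taking the left-of-VZ solution: J = (52.19, 23.42).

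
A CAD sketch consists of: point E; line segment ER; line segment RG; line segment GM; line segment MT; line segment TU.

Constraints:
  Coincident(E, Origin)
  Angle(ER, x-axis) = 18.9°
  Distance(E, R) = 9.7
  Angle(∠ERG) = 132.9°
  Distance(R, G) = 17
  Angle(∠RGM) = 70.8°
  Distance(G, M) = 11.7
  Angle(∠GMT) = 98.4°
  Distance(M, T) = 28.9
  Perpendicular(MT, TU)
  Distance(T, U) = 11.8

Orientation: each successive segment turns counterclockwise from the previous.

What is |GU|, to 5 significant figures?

30.610

E is at the origin; ER runs at 18.9° with length 9.7, so R = (9.1770, 3.1420). ∠ERG = 132.9° gives RG at 66.000° from the x-axis; with |RG| = 17.0, G = (16.092, 18.672). ∠RGM = 70.8° gives GM at 175.20° from the x-axis; with |GM| = 11.7, M = (4.4326, 19.651). ∠GMT = 98.4° gives MT at -103.20° from the x-axis; with |MT| = 28.9, T = (-2.1668, -8.4851). MT ⟂ TU, so TU runs at -13.200°; with |TU| = 11.8, U = (9.3215, -11.180). Then |GU| = |U − G| = 30.610.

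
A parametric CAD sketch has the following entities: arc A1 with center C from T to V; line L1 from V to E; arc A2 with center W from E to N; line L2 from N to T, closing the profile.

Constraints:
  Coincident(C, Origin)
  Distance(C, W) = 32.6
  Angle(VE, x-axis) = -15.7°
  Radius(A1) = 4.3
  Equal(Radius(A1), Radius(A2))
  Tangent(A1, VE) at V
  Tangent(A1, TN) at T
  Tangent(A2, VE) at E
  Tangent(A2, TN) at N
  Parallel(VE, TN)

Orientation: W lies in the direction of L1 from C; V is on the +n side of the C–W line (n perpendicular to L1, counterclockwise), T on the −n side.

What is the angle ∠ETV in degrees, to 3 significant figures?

75.2°

The slot axis is L1's direction at -15.7°, so u = (cos -15.7°, sin -15.7°) = (0.963, -0.271) and n = (−sin -15.7°, cos -15.7°) = (0.271, 0.963). C is at the origin and W lies 32.6 along u from C, so W = 32.6·u = (31.4, -8.82). Tangency of A1 to both parallel lines with radius 4.3 puts V and T at C ± 4.3·n: V = (1.16, 4.14), T = (-1.16, -4.14). Equal radii place E and N the same way about W: E = W + 4.3·n = (32.5, -4.68), N = W − 4.3·n = (30.2, -13.0). Then cos ∠ETV = TE·TV / (|TE||TV|), giving 75.2°.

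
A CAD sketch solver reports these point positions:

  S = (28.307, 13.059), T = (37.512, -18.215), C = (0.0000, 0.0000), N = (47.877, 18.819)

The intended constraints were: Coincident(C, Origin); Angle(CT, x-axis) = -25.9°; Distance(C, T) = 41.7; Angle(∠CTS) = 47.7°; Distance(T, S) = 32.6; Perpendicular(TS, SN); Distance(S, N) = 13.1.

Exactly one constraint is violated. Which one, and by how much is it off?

Distance(S, N) = 13.1 — off by 7.30.

C = (0.00, 0.00) ✓; CT at -25.90° ✓; |CT| = 41.70 ✓; ∠CTS = 47.70° ✓; |TS| = 32.60 ✓; ∠(TS, SN) = 90.00° ✓; |SN| = 20.40 ✗.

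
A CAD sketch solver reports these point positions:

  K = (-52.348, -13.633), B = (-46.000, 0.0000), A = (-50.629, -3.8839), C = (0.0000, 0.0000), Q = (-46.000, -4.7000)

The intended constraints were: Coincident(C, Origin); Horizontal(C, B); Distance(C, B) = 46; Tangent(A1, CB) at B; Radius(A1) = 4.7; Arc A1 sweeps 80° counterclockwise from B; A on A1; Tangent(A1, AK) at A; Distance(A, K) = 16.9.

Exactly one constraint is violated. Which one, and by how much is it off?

Distance(A, K) = 16.9 — off by 7.00.

C = (0.00, 0.00) ✓; C.y = 0.00, B.y = 0.00 ✓; |CB| = 46.00 ✓; ∠(QB, BC) = 90.00° ✓; |QB| = 4.700 ✓; bearing(Q→A) − bearing(Q→B) = 80.00° ✓; |QA| = 4.700 ✓; ∠(QA, AK) = 90.00° ✓; |AK| = 9.899 ✗.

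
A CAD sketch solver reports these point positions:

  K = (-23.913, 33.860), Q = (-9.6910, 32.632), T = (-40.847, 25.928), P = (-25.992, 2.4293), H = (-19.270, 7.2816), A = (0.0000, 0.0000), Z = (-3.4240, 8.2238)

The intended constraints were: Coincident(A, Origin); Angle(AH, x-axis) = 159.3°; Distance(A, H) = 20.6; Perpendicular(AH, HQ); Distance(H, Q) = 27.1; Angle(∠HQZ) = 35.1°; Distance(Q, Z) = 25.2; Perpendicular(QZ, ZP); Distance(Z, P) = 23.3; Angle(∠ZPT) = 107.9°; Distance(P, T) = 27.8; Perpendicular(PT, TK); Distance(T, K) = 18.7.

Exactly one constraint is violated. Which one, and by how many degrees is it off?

Perpendicular(PT, TK) — off by 7.20°.

A = (0.00, 0.00) ✓; AH at 159.3° ✓; |AH| = 20.60 ✓; ∠(AH, HQ) = 90.00° ✓; |HQ| = 27.10 ✓; ∠HQZ = 35.10° ✓; |QZ| = 25.20 ✓; ∠(QZ, ZP) = 90.00° ✓; |ZP| = 23.30 ✓; ∠ZPT = 107.9° ✓; |PT| = 27.80 ✓; ∠(PT, TK) = 97.20° ✗; |TK| = 18.70 ✓.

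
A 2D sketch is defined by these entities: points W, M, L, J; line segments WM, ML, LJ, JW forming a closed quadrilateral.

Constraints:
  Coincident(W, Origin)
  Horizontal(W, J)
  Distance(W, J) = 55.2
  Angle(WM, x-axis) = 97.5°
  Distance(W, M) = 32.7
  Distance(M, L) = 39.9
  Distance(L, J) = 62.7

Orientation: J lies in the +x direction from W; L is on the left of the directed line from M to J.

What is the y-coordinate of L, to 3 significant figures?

56.3

Checks: |ML| = 39.90 ✓; |LJ| = 62.70 ✓.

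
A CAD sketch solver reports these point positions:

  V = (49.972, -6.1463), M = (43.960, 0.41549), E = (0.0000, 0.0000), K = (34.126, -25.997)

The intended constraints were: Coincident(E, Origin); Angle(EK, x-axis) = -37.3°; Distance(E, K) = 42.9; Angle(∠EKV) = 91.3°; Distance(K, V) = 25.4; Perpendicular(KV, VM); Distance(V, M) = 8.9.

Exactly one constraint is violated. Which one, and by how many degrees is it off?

Perpendicular(KV, VM) — off by 8.90°.

E = (0.00, 0.00) ✓; EK at -37.30° ✓; |EK| = 42.90 ✓; ∠EKV = 91.30° ✓; |KV| = 25.40 ✓; ∠(KV, VM) = 81.10° ✗; |VM| = 8.900 ✓.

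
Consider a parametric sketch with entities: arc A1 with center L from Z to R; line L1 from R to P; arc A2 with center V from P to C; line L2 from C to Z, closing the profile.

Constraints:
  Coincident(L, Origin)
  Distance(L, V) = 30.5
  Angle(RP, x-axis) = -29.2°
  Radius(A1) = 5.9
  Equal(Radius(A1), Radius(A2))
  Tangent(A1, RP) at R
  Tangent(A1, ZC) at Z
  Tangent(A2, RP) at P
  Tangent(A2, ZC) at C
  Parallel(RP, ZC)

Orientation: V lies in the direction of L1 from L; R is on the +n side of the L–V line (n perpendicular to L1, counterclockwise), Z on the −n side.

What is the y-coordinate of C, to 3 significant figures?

-20.0

The slot axis is L1's direction at -29.2°, so u = (cos -29.2°, sin -29.2°) = (0.873, -0.488) and n = (−sin -29.2°, cos -29.2°) = (0.488, 0.873). L is at the origin and V lies 30.5 along u from L, so V = 30.5·u = (26.6, -14.9). Tangency of A1 to both parallel lines with radius 5.9 puts R and Z at L ± 5.9·n: R = (2.88, 5.15), Z = (-2.88, -5.15). Equal radii place P and C the same way about V: P = V + 5.9·n = (29.5, -9.73), C = V − 5.9·n = (23.7, -20.0). So C.y = -20.0.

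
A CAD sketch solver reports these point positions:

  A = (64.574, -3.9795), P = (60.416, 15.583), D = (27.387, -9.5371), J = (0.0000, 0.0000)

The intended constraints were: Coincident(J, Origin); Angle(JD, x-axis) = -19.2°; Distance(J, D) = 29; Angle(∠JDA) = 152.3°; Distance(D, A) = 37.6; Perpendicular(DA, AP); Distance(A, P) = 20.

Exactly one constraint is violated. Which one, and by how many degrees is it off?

Perpendicular(DA, AP) — off by 3.50°.

J = (0.00, 0.00) ✓; JD at -19.20° ✓; |JD| = 29.00 ✓; ∠JDA = 152.3° ✓; |DA| = 37.60 ✓; ∠(DA, AP) = 93.50° ✗; |AP| = 20.00 ✓.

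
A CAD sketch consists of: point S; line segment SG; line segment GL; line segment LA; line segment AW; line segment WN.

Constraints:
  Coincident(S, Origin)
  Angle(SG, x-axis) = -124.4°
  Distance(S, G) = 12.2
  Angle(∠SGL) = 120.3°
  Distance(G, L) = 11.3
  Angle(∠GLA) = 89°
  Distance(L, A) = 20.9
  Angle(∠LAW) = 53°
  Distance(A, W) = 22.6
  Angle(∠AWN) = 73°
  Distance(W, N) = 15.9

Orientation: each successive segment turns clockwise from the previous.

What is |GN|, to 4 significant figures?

6.511

S is at the origin; SG runs at -124.4° with length 12.2, so G = (-6.893, -10.07). ∠SGL = 120.3° gives GL at 175.9° from the x-axis; with |GL| = 11.3, L = (-18.16, -9.258). ∠GLA = 89.0° gives LA at 84.90° from the x-axis; with |LA| = 20.9, A = (-16.31, 11.56). ∠LAW = 53.0° gives AW at -42.10° from the x-axis; with |AW| = 22.6, W = (0.4629, -3.593). ∠AWN = 73.0° gives WN at -149.1° from the x-axis; with |WN| = 15.9, N = (-13.18, -11.76). Then |GN| = |N − G| = 6.511.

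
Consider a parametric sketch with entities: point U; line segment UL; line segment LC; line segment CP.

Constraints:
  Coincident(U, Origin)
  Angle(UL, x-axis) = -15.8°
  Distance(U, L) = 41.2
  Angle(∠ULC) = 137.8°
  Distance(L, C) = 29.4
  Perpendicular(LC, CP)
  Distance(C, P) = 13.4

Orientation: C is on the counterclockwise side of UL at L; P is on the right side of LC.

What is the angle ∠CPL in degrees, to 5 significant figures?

65.497°

U is at the origin; UL runs at -15.8° with length 41.2, so L = 41.2·(cos -15.8°, sin -15.8°) = (39.643, -11.218). ∠ULC = 137.8°, so LC runs at -15.8° + (180° − 137.8°) = 26.400° from the x-axis; with |LC| = 29.4, C = L + 29.4·(cos 26.400°, sin 26.400°) = (65.977, 1.8543). LC is perpendicular to CP; with |CP| = 13.4 on the right of LC, P = C + 13.4·(0.44464, -0.89571) = (71.935, -10.148). Then cos ∠CPL = PC·PL / (|PC||PL|), giving 65.497°.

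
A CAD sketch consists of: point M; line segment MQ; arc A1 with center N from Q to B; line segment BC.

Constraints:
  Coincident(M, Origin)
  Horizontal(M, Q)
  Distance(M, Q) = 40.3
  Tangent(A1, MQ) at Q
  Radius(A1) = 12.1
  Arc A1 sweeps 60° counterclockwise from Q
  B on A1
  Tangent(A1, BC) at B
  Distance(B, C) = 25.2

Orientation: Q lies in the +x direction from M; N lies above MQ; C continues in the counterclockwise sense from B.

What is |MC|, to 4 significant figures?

69.24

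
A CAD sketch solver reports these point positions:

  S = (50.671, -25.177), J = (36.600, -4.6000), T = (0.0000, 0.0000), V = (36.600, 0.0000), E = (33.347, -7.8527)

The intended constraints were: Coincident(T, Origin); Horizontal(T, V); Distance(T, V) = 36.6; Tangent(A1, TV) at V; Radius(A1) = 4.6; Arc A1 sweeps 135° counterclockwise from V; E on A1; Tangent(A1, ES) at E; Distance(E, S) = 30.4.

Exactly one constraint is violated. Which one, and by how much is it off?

Distance(E, S) = 30.4 — off by 5.90.

T = (0.00, 0.00) ✓; T.y = 0.00, V.y = 0.00 ✓; |TV| = 36.60 ✓; ∠(JV, VT) = 90.00° ✓; |JV| = 4.600 ✓; bearing(J→E) − bearing(J→V) = 135.0° ✓; |JE| = 4.600 ✓; ∠(JE, ES) = 90.00° ✓; |ES| = 24.50 ✗.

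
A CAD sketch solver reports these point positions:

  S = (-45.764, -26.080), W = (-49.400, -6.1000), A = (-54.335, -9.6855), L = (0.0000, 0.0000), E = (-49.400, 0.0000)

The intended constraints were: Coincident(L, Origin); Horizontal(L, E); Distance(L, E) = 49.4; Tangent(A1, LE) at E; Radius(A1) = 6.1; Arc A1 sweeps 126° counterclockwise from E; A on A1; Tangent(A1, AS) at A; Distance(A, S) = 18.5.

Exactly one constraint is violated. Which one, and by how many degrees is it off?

Tangent(A1, AS) at A — off by 8.40°.

L = (0.00, 0.00) ✓; L.y = 0.00, E.y = 0.00 ✓; |LE| = 49.40 ✓; ∠(WE, EL) = 90.00° ✓; |WE| = 6.100 ✓; bearing(W→A) − bearing(W→E) = 126.0° ✓; |WA| = 6.100 ✓; ∠(WA, AS) = 98.40° ✗; |AS| = 18.50 ✓.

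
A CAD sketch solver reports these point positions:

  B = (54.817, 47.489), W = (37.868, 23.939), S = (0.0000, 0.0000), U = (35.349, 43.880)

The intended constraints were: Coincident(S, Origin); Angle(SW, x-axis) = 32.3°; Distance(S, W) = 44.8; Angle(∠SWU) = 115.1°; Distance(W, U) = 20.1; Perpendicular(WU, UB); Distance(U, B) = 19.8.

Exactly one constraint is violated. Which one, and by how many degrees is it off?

Perpendicular(WU, UB) — off by 3.30°.

S = (0.00, 0.00) ✓; SW at 32.30° ✓; |SW| = 44.80 ✓; ∠SWU = 115.1° ✓; |WU| = 20.10 ✓; ∠(WU, UB) = 86.70° ✗; |UB| = 19.80 ✓.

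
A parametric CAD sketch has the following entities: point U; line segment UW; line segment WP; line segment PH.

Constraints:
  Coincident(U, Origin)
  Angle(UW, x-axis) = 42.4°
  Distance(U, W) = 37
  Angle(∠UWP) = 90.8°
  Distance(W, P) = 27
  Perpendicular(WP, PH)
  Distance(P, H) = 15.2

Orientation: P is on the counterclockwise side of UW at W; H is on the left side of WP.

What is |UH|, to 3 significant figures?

35.1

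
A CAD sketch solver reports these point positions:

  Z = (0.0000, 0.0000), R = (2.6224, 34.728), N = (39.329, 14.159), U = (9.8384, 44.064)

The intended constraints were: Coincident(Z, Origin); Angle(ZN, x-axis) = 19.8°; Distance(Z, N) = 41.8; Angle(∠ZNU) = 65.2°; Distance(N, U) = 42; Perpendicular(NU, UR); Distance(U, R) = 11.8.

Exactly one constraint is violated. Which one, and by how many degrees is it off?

Perpendicular(NU, UR) — off by 7.70°.

Z = (0.00, 0.00) ✓; ZN at 19.80° ✓; |ZN| = 41.80 ✓; ∠ZNU = 65.20° ✓; |NU| = 42.00 ✓; ∠(NU, UR) = 97.70° ✗; |UR| = 11.80 ✓.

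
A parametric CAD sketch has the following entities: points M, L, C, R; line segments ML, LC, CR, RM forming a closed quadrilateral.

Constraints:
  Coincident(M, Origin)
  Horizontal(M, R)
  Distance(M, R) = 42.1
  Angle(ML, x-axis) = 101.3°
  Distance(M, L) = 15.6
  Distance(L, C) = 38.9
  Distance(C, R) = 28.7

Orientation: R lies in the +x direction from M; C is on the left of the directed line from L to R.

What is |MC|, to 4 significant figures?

43.64

M is at the origin; MR is horizontal with |MR| = 42.1 and R in +x, so R = (42.1, 0). ML runs at 101.3° with |ML| = 15.6, so L = (-3.057, 15.30). C is determined by |LC| = 38.9 and |CR| = 28.7 together: it lies at the intersection of circle(L, 38.9) and circle(R, 28.7). With |LR| = 47.68, the foot of the radical line on LR is 31.07 from L and the perpendicular offset is √(38.9² − 31.07²) = 23.41. Taking the left-of-LR solution: C = (33.88, 27.50).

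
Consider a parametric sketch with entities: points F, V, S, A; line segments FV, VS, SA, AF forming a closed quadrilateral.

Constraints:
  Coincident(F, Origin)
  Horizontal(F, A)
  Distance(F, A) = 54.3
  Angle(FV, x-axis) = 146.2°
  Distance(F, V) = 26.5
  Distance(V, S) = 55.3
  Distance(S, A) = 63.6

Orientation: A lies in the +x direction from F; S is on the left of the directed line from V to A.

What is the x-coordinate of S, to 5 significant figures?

18.390

Checks: |VS| = 55.30 ✓; |SA| = 63.60 ✓.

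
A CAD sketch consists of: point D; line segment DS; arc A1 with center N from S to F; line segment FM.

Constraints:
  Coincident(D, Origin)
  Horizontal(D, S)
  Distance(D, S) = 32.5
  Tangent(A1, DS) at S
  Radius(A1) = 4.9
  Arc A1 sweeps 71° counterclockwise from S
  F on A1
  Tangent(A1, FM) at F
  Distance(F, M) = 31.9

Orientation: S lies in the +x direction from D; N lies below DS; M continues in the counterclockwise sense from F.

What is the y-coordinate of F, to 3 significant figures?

-3.30

Since A1 is tangent to DS there, NS ⟂ DS, so N = S + (0, -4.9) = (32.5, -4.90). On A1, S sits at bearing 90° from N; a 71° counterclockwise sweep puts F at bearing 161°, so F = N + 4.9·(cos 161°, sin 161°) = (27.9, -3.30). So F.y = -3.30.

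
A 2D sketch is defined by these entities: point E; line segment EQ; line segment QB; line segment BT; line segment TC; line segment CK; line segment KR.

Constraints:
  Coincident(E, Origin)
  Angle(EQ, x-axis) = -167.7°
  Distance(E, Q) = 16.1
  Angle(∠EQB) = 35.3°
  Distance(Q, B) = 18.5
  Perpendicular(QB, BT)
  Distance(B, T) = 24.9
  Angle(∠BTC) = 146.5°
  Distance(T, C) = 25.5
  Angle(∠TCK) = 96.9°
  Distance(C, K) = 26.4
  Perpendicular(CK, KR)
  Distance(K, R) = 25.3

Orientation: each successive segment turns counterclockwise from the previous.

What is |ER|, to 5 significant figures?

21.130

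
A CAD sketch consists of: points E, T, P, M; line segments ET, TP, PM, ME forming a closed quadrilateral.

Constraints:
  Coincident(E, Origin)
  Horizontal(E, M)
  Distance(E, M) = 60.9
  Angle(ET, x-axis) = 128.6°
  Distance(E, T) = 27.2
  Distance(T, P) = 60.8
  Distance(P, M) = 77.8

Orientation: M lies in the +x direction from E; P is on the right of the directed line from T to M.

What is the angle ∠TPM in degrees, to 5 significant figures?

70.011°

E is at the origin; EM is horizontal with |EM| = 60.9 and M in +x, so M = (60.9, 0). ET runs at 128.6° with |ET| = 27.2, so T = (-16.970, 21.257). P is determined by |TP| = 60.8 and |PM| = 77.8 together: it lies at the intersection of circle(T, 60.8) and circle(M, 77.8). With |TM| = 80.719, the foot of the radical line on TM is 25.764 from T and the perpendicular offset is √(60.8² − 25.764²) = 55.071. Taking the right-of-TM solution: P = (-6.6177, -38.655).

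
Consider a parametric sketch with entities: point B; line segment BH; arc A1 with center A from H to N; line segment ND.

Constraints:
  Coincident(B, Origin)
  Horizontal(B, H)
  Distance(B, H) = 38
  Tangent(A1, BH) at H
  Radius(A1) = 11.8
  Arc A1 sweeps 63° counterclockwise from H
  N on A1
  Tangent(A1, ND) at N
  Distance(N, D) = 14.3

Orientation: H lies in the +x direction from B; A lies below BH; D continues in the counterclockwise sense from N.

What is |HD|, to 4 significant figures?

25.64

B is at the origin; BH is horizontal with |BH| = 38.0 and H on the +x side, so H = (38.00, 0.000). A1 meets BH tangentially, so AH is at right angles to BH, so A = H + (0, -11.8) = (38.00, -11.80). On A1, H sits at bearing 90° from A; a 63° counterclockwise sweep puts N at bearing 153°, so N = A + 11.8·(cos 153°, sin 153°) = (27.49, -6.443). The tangent condition forces AN to be normal to ND, so ND runs along (−sin 153°, cos 153°); with |ND| = 14.3, D = (20.99, -19.18). Then |HD| = |D − H| = 25.64.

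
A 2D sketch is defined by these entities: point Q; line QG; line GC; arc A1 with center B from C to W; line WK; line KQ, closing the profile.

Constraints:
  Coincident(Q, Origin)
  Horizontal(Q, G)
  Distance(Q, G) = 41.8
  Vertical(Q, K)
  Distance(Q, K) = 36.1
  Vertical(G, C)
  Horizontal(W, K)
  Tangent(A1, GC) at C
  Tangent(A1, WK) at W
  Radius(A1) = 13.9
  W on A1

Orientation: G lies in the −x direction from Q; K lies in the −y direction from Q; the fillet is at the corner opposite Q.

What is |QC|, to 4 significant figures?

47.33

Q is at the origin; QG is horizontal with |QG| = 41.8 and G on the −x side, so G = (-41.80, 0.000). Q and K share the same x with |QK| = 36.1 and K on the −y side, so K = (0.000, -36.10). The virtual corner opposite Q is at (-41.80, -36.10). The tangent condition forces BC to be normal to GC and tangency of A1 to WK means the radius BW is perpendicular to WK, with radius 13.9, so the center B sits 13.9 in from both sides at B = (-27.90, -22.20). That places the tangent points at C = (-41.80, -22.20) on GC and W = (-27.90, -36.10) on WK. Then |QC| = |C − Q| = 47.33.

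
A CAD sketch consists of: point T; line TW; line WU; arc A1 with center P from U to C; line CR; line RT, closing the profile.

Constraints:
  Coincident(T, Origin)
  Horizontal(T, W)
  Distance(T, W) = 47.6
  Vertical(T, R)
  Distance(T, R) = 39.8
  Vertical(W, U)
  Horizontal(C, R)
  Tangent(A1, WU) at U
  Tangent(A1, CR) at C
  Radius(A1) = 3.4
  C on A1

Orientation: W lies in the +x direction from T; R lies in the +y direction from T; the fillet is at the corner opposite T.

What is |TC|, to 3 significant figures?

59.5

The virtual corner opposite T is at (47.6, 39.8). A1 meets WU tangentially, so PU is at right angles to WU and tangency of A1 to CR means the radius PC is perpendicular to CR, with radius 3.4, so the center P sits 3.4 in from both sides at P = (44.2, 36.4). That places the tangent points at U = (47.6, 36.4) on WU and C = (44.2, 39.8) on CR. Then |TC| = |C − T| = 59.5.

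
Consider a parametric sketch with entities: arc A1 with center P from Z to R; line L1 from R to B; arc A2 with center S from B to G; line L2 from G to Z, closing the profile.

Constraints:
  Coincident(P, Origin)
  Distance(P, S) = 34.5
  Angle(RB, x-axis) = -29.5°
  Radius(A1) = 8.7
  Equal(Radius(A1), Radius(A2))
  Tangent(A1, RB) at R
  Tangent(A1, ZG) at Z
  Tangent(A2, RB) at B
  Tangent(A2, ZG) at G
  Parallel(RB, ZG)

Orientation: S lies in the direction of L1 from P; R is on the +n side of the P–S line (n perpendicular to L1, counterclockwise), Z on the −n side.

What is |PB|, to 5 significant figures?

35.580

The slot axis is L1's direction at -29.5°, so u = (cos -29.5°, sin -29.5°) = (0.87036, -0.49242) and n = (−sin -29.5°, cos -29.5°) = (0.49242, 0.87036). P is at the origin and S lies 34.5 along u from P, so S = 34.5·u = (30.027, -16.989). Tangency of A1 to both parallel lines with radius 8.7 puts R and Z at P ± 8.7·n: R = (4.2841, 7.5721), Z = (-4.2841, -7.5721). Equal radii place B and G the same way about S: B = S + 8.7·n = (34.311, -9.4165), G = S − 8.7·n = (25.743, -24.561). Then |PB| = |B − P| = 35.580.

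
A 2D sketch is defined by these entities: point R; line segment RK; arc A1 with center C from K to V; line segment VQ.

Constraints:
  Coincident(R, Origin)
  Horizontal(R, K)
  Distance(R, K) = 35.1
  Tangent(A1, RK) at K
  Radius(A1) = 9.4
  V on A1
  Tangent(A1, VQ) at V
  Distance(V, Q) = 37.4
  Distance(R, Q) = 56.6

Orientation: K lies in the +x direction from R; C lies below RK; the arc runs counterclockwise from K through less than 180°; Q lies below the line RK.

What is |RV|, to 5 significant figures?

27.864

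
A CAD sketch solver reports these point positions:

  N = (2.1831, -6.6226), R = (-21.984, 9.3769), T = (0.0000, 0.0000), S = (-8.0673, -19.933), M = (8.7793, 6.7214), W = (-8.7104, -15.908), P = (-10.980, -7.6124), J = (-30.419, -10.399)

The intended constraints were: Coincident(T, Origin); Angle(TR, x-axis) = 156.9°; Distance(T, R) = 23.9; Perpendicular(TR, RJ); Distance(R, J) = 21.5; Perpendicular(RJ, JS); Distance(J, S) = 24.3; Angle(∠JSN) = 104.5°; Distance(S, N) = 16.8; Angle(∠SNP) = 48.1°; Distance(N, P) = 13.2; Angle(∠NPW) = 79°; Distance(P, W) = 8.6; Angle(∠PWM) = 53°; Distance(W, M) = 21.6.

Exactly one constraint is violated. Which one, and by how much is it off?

Distance(W, M) = 21.6 — off by 7.00.

T = (0.00, 0.00) ✓; TR at 156.9° ✓; |TR| = 23.90 ✓; ∠(TR, RJ) = 90.00° ✓; |RJ| = 21.50 ✓; ∠(RJ, JS) = 90.00° ✓; |JS| = 24.30 ✓; ∠JSN = 104.5° ✓; |SN| = 16.80 ✓; ∠SNP = 48.10° ✓; |NP| = 13.20 ✓; ∠NPW = 79.00° ✓; |PW| = 8.600 ✓; ∠PWM = 53.00° ✓; |WM| = 28.60 ✗.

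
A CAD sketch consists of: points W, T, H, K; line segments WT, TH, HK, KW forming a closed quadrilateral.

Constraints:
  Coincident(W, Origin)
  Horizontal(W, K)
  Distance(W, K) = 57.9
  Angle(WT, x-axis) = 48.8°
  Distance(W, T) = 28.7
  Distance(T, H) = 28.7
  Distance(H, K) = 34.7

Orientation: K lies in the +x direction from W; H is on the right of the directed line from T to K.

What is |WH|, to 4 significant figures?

24.77

Checks: W.y = 0.00, K.y = 0.00 ✓; |TH| = 28.70 ✓; |HK| = 34.70 ✓.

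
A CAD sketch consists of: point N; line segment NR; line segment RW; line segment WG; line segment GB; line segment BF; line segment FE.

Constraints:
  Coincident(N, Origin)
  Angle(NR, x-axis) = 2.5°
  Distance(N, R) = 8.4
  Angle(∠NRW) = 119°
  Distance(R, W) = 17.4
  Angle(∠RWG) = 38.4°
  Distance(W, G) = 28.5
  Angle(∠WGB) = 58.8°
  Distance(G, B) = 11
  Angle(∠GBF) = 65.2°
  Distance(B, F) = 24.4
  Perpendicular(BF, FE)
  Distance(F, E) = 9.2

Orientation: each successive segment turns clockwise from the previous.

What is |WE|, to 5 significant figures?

23.164

N is at the origin; NR runs at 2.5° with length 8.4, so R = (8.3920, 0.36640). ∠NRW = 119.0° gives RW at -58.500° from the x-axis; with |RW| = 17.4, W = (17.483, -14.470). ∠RWG = 38.4° gives WG at 159.90° from the x-axis; with |WG| = 28.5, G = (-9.2807, -4.6752). ∠WGB = 58.8° gives GB at 38.700° from the x-axis; with |GB| = 11.0, B = (-0.69597, 2.2024). ∠GBF = 65.2° gives BF at -76.100° from the x-axis; with |BF| = 24.4, F = (5.1656, -21.483). The perpendicularity gives FE at right angles to BF, so FE runs at -166.10°; with |FE| = 9.2, E = (-3.7650, -23.693). Then |WE| = |E − W| = 23.164.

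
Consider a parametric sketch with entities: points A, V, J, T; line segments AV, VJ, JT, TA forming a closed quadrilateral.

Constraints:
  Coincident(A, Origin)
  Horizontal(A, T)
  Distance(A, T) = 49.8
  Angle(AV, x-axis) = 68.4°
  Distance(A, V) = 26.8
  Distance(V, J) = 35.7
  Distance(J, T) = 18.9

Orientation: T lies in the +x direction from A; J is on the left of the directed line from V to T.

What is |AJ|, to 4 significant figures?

48.51

Checks: |VJ| = 35.70 ✓; |JT| = 18.90 ✓.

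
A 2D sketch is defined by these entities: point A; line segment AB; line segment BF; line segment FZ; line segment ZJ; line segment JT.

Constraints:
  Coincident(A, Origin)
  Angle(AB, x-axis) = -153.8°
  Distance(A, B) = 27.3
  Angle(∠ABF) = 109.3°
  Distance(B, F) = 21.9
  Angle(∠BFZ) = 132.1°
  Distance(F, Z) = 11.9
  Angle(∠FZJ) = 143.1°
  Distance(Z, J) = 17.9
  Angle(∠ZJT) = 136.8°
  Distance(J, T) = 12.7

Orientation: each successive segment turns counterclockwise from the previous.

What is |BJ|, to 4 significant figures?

41.27

A is at the origin; AB runs at -153.8° with length 27.3, so B = (-24.50, -12.05). ∠ABF = 109.3° gives BF at -83.10° from the x-axis; with |BF| = 21.9, F = (-21.86, -33.79). ∠BFZ = 132.1° gives FZ at -35.20° from the x-axis; with |FZ| = 11.9, Z = (-12.14, -40.65). ∠FZJ = 143.1° gives ZJ at 1.700° from the x-axis; with |ZJ| = 17.9, J = (5.752, -40.12). Then |BJ| = |J − B| = 41.27.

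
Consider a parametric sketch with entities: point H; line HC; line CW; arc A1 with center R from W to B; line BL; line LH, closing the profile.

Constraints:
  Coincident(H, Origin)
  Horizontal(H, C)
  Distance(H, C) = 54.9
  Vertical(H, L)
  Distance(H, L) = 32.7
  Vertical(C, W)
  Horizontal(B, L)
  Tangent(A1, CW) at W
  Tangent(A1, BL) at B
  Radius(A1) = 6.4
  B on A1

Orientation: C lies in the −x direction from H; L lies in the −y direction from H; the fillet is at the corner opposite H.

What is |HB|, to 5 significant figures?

58.494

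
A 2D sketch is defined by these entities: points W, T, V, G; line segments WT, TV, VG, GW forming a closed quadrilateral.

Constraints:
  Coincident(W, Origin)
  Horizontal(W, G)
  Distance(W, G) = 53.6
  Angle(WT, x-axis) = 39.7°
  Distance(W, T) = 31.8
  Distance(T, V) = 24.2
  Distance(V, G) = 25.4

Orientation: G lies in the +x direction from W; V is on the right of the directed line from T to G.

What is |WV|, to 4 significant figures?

28.67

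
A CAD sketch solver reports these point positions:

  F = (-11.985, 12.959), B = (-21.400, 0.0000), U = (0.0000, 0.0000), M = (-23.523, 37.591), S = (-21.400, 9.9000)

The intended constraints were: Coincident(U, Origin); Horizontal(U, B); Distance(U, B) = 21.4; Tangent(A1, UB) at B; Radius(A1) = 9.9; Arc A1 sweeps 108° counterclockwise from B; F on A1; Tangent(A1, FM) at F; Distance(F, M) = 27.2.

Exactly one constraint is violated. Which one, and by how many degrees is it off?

Tangent(A1, FM) at F — off by 7.10°.

U = (0.00, 0.00) ✓; U.y = 0.00, B.y = 0.00 ✓; |UB| = 21.40 ✓; ∠(SB, BU) = 90.00° ✓; |SB| = 9.900 ✓; bearing(S→F) − bearing(S→B) = 108.0° ✓; |SF| = 9.899 ✓; ∠(SF, FM) = 82.90° ✗; |FM| = 27.20 ✓.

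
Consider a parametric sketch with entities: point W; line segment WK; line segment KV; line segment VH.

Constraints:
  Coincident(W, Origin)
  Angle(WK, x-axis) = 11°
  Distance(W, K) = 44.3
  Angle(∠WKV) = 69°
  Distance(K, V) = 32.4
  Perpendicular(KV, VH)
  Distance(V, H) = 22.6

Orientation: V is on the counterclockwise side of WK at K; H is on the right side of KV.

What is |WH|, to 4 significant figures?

66.06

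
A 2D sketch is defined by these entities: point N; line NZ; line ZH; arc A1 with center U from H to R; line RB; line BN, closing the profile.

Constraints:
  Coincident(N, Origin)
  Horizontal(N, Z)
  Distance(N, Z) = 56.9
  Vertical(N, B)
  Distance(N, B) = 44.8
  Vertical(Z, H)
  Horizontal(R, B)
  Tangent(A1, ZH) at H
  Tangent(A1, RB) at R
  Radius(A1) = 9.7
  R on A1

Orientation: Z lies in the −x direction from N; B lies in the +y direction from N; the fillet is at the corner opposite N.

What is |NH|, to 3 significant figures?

66.9

The virtual corner opposite N is at (-56.9, 44.8). Tangency of A1 to ZH means the radius UH is perpendicular to ZH and tangency of A1 to RB means the radius UR is perpendicular to RB, with radius 9.7, so the center U sits 9.7 in from both sides at U = (-47.2, 35.1). That places the tangent points at H = (-56.9, 35.1) on ZH and R = (-47.2, 44.8) on RB. Then |NH| = |H − N| = 66.9.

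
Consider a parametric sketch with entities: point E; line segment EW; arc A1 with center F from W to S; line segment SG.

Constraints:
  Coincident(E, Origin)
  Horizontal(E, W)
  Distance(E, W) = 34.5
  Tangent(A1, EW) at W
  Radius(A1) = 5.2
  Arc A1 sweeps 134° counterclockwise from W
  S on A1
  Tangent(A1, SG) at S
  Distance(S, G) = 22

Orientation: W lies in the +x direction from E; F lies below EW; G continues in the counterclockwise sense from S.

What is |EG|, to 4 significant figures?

52.22

E is at the origin; E and W share the same y with |EW| = 34.5 and W on the +x side, so W = (34.50, 0.000). Since A1 is tangent to EW there, FW ⟂ EW, so F = W + (0, -5.2) = (34.50, -5.200). On A1, W sits at bearing 90° from F; a 134° counterclockwise sweep puts S at bearing 224°, so S = F + 5.2·(cos 224°, sin 224°) = (30.76, -8.812). Tangency of A1 to SG means the radius FS is perpendicular to SG, so SG runs along (−sin 224°, cos 224°); with |SG| = 22.0, G = (46.04, -24.64). Then |EG| = |G − E| = 52.22.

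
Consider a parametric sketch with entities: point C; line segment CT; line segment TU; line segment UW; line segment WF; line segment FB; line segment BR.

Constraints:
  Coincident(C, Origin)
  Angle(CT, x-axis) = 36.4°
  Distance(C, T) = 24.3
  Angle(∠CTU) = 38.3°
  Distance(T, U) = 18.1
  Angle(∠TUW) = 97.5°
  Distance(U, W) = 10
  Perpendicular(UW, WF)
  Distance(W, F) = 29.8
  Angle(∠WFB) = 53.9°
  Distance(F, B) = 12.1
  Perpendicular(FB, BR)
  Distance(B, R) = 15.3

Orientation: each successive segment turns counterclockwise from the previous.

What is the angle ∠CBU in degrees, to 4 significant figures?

34.96°

UW is perpendicular to WF, so WF runs at -9.400°; with |WF| = 29.8, F = (29.24, 0.2874). ∠WFB = 53.9° gives FB at 116.7° from the x-axis; with |FB| = 12.1, B = (23.80, 11.10). Then cos ∠CBU = BC·BU / (|BC||BU|), giving 34.96°.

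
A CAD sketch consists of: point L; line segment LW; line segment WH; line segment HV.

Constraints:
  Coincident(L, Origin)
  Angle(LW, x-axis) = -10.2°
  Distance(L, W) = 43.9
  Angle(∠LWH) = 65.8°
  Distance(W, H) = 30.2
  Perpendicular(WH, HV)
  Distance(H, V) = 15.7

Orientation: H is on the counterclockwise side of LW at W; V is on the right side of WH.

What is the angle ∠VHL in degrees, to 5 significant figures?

163.05°

∠LWH = 65.8°, so WH runs at -10.2° + (180° − 65.8°) = 104.00° from the x-axis; with |WH| = 30.2, H = W + 30.2·(cos 104.00°, sin 104.00°) = (35.900, 21.529). WH ⟂ HV; with |HV| = 15.7 on the right of WH, V = H + 15.7·(0.97030, 0.24192) = (51.134, 25.327). Then cos ∠VHL = HV·HL / (|HV||HL|), giving 163.05°.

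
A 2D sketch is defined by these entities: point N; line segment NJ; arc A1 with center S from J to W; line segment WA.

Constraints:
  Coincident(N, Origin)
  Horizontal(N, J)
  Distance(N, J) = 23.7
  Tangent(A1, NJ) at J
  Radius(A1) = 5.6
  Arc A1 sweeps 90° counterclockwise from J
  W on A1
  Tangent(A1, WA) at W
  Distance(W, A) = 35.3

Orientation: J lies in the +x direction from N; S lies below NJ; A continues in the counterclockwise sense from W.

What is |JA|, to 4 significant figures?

41.28

On A1, J sits at bearing 90° from S; a 90° counterclockwise sweep puts W at bearing 180°, so W = S + 5.6·(cos 180°, sin 180°) = (18.10, -5.600). A1 meets WA tangentially, so SW is at right angles to WA, so WA runs along (−sin 180°, cos 180°); with |WA| = 35.3, A = (18.10, -40.90). Then |JA| = |A − J| = 41.28.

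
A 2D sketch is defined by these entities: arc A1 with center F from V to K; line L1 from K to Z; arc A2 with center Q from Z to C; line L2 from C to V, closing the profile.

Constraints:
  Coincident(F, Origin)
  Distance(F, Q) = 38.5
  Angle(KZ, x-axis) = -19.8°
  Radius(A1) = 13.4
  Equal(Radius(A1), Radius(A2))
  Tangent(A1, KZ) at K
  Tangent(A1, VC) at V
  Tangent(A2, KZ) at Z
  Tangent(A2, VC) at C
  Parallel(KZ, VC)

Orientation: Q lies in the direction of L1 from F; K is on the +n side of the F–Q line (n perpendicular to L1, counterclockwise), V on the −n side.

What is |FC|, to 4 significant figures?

40.77

Tangency of A1 to both parallel lines with radius 13.4 puts K and V at F ± 13.4·n: K = (4.539, 12.61), V = (-4.539, -12.61). Equal radii place Z and C the same way about Q: Z = Q + 13.4·n = (40.76, -0.4336), C = Q − 13.4·n = (31.68, -25.65). Then |FC| = |C − F| = 40.77.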